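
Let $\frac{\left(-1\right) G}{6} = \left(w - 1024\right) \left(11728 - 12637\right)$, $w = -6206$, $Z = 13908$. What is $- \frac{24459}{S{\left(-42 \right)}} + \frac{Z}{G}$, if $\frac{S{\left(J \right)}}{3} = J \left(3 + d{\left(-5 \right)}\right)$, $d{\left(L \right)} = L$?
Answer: $- \frac{8930380237}{92008980} \approx -97.06$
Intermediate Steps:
$G = -39432420$ ($G = - 6 \left(-6206 - 1024\right) \left(11728 - 12637\right) = - 6 \left(\left(-7230\right) \left(-909\right)\right) = \left(-6\right) 6572070 = -39432420$)
$S{\left(J \right)} = - 6 J$ ($S{\left(J \right)} = 3 J \left(3 - 5\right) = 3 J \left(-2\right) = 3 \left(- 2 J\right) = - 6 J$)
$- \frac{24459}{S{\left(-42 \right)}} + \frac{Z}{G} = - \frac{24459}{\left(-6\right) \left(-42\right)} + \frac{13908}{-39432420} = - \frac{24459}{252} + 13908 \left(- \frac{1}{39432420}\right) = \left(-24459\right) \frac{1}{252} - \frac{1159}{3286035} = - \frac{8153}{84} - \frac{1159}{3286035} = - \frac{8930380237}{92008980}$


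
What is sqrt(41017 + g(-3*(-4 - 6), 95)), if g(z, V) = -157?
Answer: 6*sqrt(1135) ≈ 202.14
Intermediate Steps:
sqrt(41017 + g(-3*(-4 - 6), 95)) = sqrt(41017 - 157) = sqrt(40860) = 6*sqrt(1135)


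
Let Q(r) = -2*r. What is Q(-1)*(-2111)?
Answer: -4222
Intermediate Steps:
Q(-1)*(-2111) = -2*(-1)*(-2111) = 2*(-2111) = -4222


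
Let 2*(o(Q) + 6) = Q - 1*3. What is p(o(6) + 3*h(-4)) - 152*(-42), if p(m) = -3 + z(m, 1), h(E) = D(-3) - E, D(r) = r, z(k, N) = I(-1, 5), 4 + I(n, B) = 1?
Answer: 6378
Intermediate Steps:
I(n, B) = -3 (I(n, B) = -4 + 1 = -3)
z(k, N) = -3
o(Q) = -15/2 + Q/2 (o(Q) = -6 + (Q - 1*3)/2 = -6 + (Q - 3)/2 = -6 + (-3 + Q)/2 = -6 + (-3/2 + Q/2) = -15/2 + Q/2)
h(E) = -3 - E
p(m) = -6 (p(m) = -3 - 3 = -6)
p(o(6) + 3*h(-4)) - 152*(-42) = -6 - 152*(-42) = -6 + 6384 = 6378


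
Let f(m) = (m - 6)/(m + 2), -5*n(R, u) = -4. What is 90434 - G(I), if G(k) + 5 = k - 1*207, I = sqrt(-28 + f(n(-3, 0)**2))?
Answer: 90646 - I*sqrt(32703)/33 ≈ 90646.0 - 5.48*I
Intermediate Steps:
n(R, u) = 4/5 (n(R, u) = -1/5*(-4) = 4/5)
f(m) = (-6 + m)/(2 + m)
I = I*sqrt(32703)/33 (I = sqrt(-28 + (-6 + (4/5)**2)/(2 + (4/5)**2)) = sqrt(-28 + (-6 + 16/25)/(2 + 16/25)) = sqrt(-28 - 134/25/(66/25)) = sqrt(-28 + (25/66)*(-134/25)) = sqrt(-28 - 67/33) = sqrt(-991/33) = I*sqrt(32703)/33 ≈ 5.48*I)
G(k) = -212 + k (G(k) = -5 + (k - 1*207) = -5 + (k - 207) = -5 + (-207 + k) = -212 + k)
90434 - G(I) = 90434 - (-212 + I*sqrt(32703)/33) = 90434 + (212 - I*sqrt(32703)/33) = 90646 - I*sqrt(32703)/33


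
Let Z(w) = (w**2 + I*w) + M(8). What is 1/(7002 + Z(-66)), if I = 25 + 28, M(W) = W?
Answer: 1/7868 ≈ 0.00012710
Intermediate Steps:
I = 53
Z(w) = 8 + w**2 + 53*w (Z(w) = (w**2 + 53*w) + 8 = 8 + w**2 + 53*w)
1/(7002 + Z(-66)) = 1/(7002 + (8 + (-66)**2 + 53*(-66))) = 1/(7002 + (8 + 4356 - 3498)) = 1/(7002 + 866) = 1/7868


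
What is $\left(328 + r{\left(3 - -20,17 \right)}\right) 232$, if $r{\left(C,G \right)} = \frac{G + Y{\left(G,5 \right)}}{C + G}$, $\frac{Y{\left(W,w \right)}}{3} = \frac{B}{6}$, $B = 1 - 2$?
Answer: $\frac{761917}{10} \approx 76192.0$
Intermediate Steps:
$B = -1$
$Y{\left(W,w \right)} = - \frac{1}{2}$ ($Y{\left(W,w \right)} = 3 \cdot \frac{1}{6} \left(-1\right) = 3 \left(- \frac{1}{6}\right) = - \frac{1}{2}$)
$r{\left(C,G \right)} = \frac{- \frac{1}{2} + G}{C + G}$ ($r{\left(C,G \right)} = \frac{G - \frac{1}{2}}{C + G} = \frac{- \frac{1}{2} + G}{C + G}$)
$\left(328 + r{\left(3 - -20,17 \right)}\right) 232 = \left(328 + \frac{- \frac{1}{2} + 17}{\left(3 - -20\right) + 17}\right) 232 = \left(328 + \frac{1}{\left(3 + 20\right) + 17} \cdot \frac{33}{2}\right) 232 = \left(328 + \frac{1}{23 + 17} \cdot \frac{33}{2}\right) 232 = \left(328 + \frac{1}{40} \cdot \frac{33}{2}\right) 232 = \left(328 + \frac{33}{80}\right) 232 = \frac{26273}{80} \cdot 232 = \frac{761917}{10}$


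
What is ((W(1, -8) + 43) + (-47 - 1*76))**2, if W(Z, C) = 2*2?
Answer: 5776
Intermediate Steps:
W(Z, C) = 4
((W(1, -8) + 43) + (-47 - 1*76))**2 = ((4 + 43) + (-47 - 1*76))**2 = (47 + (-47 - 76))**2 = (47 - 123)**2 = (-76)**2 = 5776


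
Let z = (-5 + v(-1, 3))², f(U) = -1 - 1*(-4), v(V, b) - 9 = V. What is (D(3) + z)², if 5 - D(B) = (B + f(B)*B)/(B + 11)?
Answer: 8464/49 ≈ 172.73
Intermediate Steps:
v(V, b) = 9 + V
f(U) = 3 (f(U) = -1 + 4 = 3)
z = 9 (z = (-5 + (9 - 1))² = (-5 + 8)² = 3² = 9)
D(B) = 5 - 4*B/(11 + B) (D(B) = 5 - (B + 3*B)/(B + 11) = 5 - 4*B/(11 + B))
(D(3) + z)² = ((55 + 3)/(11 + 3) + 9)² = (58/14 + 9)² = ((1/14)*58 + 9)² = (29/7 + 9)² = (92/7)² = 8464/49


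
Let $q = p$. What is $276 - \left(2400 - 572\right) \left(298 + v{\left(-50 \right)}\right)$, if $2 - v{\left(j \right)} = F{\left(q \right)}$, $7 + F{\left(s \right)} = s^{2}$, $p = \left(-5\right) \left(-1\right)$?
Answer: $-515220$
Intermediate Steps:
$p = 5$
$q = 5$
$F{\left(s \right)} = -7 + s^{2}$
$v{\left(j \right)} = -16$ ($v{\left(j \right)} = 2 - \left(-7 + 5^{2}\right) = 2 - \left(-7 + 25\right) = 2 - 18 = -16$)
$276 - \left(2400 - 572\right) \left(298 + v{\left(-50 \right)}\right) = 276 - \left(2400 - 572\right) \left(298 - 16\right) = 276 - 1828 \cdot 282 = 276 - 515496 = -515220$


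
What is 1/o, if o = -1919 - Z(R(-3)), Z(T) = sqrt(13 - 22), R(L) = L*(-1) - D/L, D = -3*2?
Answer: -1919/3682570 + 3*I/3682570 ≈ -0.0005211 + 8.1465e-7*I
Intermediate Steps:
D = -6
R(L) = -L + 6/L (R(L) = L*(-1) - (-6)/L = -L + 6/L)
Z(T) = 3*I (Z(T) = sqrt(-9) = 3*I)
o = -1919 - 3*I ≈ -1919.0 - 3.0*I
1/o = 1/(-1919 - 3*I) = (-1919 + 3*I)/3682570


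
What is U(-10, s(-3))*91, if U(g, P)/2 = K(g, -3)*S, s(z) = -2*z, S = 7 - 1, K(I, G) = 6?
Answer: 6552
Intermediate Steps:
S = 6
U(g, P) = 72 (U(g, P) = 2*(6*6) = 2*36 = 72)
U(-10, s(-3))*91 = 72*91 = 6552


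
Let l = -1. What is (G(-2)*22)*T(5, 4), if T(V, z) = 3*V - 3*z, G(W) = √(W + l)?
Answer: 66*I*√3 ≈ 114.32*I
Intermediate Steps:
G(W) = √(-1 + W) (G(W) = √(W - 1) = √(-1 + W))
T(V, z) = -3*z + 3*V
(G(-2)*22)*T(5, 4) = (√(-1 - 2)*22)*(-3*4 + 3*5) = (√(-3)*22)*(-12 + 15) = ((I*√3)*22)*3 = (22*I*√3)*3 = 66*I*√3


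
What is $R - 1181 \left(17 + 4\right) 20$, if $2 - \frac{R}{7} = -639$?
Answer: $-491533$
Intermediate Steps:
$R = 4487$ ($R = 14 - -4473 = 14 + 4473 = 4487$)
$R - 1181 \left(17 + 4\right) 20 = 4487 - 1181 \left(17 + 4\right) 20 = 4487 - 1181 \cdot 21 \cdot 20 = 4487 - 496020 = -491533$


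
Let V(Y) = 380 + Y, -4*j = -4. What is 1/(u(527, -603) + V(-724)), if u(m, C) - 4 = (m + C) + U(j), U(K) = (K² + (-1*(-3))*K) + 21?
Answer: -1/391 ≈ -0.0025575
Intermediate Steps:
j = 1 (j = -¼*(-4) = 1)
U(K) = 21 + K² + 3*K (U(K) = (K² + 3*K) + 21 = 21 + K² + 3*K)
u(m, C) = 29 + C + m (u(m, C) = 4 + ((m + C) + (21 + 1² + 3*1)) = 4 + ((C + m) + (21 + 1 + 3)) = 4 + ((C + m) + 25) = 4 + (25 + C + m) = 29 + C + m)
1/(u(527, -603) + V(-724)) = 1/((29 - 603 + 527) + (380 - 724)) = 1/(-47 - 344) = 1/(-391) = -1/391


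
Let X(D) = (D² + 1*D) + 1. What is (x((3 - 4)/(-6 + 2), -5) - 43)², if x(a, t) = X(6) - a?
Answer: 1/16 ≈ 0.062500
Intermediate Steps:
X(D) = 1 + D + D² (X(D) = (D² + D) + 1 = (D + D²) + 1 = 1 + D + D²)
x(a, t) = 43 - a (x(a, t) = (1 + 6 + 6²) - a = (1 + 6 + 36) - a = 43 - a)
(x((3 - 4)/(-6 + 2), -5) - 43)² = ((43 - (3 - 4)/(-6 + 2)) - 43)² = ((43 - (-1)/(-4)) - 43)² = ((43 - (-1)*(-1)/4) - 43)² = ((43 - 1*¼) - 43)² = ((43 - ¼) - 43)² = (171/4 - 43)² = (-¼)² = 1/16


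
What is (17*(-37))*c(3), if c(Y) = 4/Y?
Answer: -2516/3 ≈ -838.67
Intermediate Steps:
(17*(-37))*c(3) = (17*(-37))*(4/3) = -2516/3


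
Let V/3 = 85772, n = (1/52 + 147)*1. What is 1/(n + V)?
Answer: 52/13388077 ≈ 3.8841e-6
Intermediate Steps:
n = 7645/52 (n = (1/52 + 147)*1 = (7645/52)*1 = 7645/52 ≈ 147.02)
V = 257316 (V = 3*85772 = 257316)
1/(n + V) = 1/(7645/52 + 257316) = 1/(13388077/52) = 52/13388077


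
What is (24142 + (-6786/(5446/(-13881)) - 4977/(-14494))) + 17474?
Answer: 332160107895/5638166 ≈ 58913.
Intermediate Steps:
(24142 + (-6786/(5446/(-13881)) - 4977/(-14494))) + 17474 = (24142 + (-6786/(5446*(-1/13881)) - 4977*(-1/14494))) + 17474 = (24142 + (-6786/(-778/1983) + 4977/14494)) + 17474 = (24142 + (-6786*(-1983/778) + 4977/14494)) + 17474 = (24142 + (6728319/389 + 4977/14494)) + 17474 = (24142 + 97522191639/5638166) + 17474 = 233638795211/5638166 + 17474 = 332160107895/5638166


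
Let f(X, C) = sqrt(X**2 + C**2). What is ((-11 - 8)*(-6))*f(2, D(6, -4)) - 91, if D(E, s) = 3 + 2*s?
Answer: -91 + 114*sqrt(29) ≈ 522.91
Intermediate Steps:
f(X, C) = sqrt(C**2 + X**2)
((-11 - 8)*(-6))*f(2, D(6, -4)) - 91 = ((-11 - 8)*(-6))*sqrt((3 + 2*(-4))**2 + 2**2) - 91 = (-19*(-6))*sqrt((3 - 8)**2 + 4) - 91 = 114*sqrt((-5)**2 + 4) - 91 = 114*sqrt(25 + 4) - 91 = 114*sqrt(29) - 91 = -91 + 114*sqrt(29)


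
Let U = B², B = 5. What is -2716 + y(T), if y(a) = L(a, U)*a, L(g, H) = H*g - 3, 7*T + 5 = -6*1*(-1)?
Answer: -133080/49 ≈ -2715.9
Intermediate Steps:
U = 25 (U = 5² = 25)
T = ⅐ (T = -5/7 + (-6*1*(-1))/7 = -5/7 + (-6*(-1))/7 = -5/7 + (⅐)*6 = -5/7 + 6/7 = ⅐ ≈ 0.14286)
L(g, H) = -3 + H*g
y(a) = a*(-3 + 25*a) (y(a) = (-3 + 25*a)*a = a*(-3 + 25*a))
-2716 + y(T) = -2716 + (-3 + 25*(⅐))/7 = -2716 + (-3 + 25/7)/7 = -2716 + (⅐)*(4/7) = -2716 + 4/49 = -133080/49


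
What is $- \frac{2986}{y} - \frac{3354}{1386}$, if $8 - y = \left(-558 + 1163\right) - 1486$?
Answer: $- \frac{169531}{29337} \approx -5.7787$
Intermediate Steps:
$y = 889$ ($y = 8 - \left(\left(-558 + 1163\right) - 1486\right) = 8 - \left(605 - 1486\right) = 8 - -881 = 8 + 881 = 889$)
$- \frac{2986}{y} - \frac{3354}{1386} = - \frac{2986}{889} - \frac{3354}{1386} = \left(-2986\right) \frac{1}{889} - \frac{559}{231} = - \frac{2986}{889} - \frac{559}{231} = - \frac{169531}{29337}$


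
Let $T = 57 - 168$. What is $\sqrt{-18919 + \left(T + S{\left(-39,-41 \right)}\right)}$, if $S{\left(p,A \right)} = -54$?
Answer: $2 i \sqrt{4771} \approx 138.14 i$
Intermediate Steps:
$T = -111$ ($T = 57 - 168 = -111$)
$\sqrt{-18919 + \left(T + S{\left(-39,-41 \right)}\right)} = \sqrt{-18919 - 165} = \sqrt{-19084} = 2 i \sqrt{4771}$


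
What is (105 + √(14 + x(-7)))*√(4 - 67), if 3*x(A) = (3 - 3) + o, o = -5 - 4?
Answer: 3*I*√7*(105 + √11) ≈ 859.74*I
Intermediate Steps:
o = -9
x(A) = -3 (x(A) = ((3 - 3) - 9)/3 = (0 - 9)/3 = (⅓)*(-9) = -3)
(105 + √(14 + x(-7)))*√(4 - 67) = (105 + √(14 - 3))*√(4 - 67) = (105 + √11)*√(-63) = (105 + √11)*(3*I*√7) = 3*I*√7*(105 + √11)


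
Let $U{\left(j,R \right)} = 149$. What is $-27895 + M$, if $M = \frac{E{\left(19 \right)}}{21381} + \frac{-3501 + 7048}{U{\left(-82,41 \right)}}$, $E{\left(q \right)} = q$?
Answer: $- \frac{88791185017}{3185769} \approx -27871.0$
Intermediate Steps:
$M = \frac{75841238}{3185769}$ ($M = \frac{19}{21381} + \frac{-3501 + 7048}{149} = 19 \cdot \frac{1}{21381} + 3547 \cdot \frac{1}{149} = \frac{19}{21381} + \frac{3547}{149} = \frac{75841238}{3185769} \approx 23.806$)
$-27895 + M = -27895 + \frac{75841238}{3185769} = - \frac{88791185017}{3185769}$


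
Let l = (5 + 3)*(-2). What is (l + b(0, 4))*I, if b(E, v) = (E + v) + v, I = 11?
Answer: -88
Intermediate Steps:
b(E, v) = E + 2*v
l = -16 (l = 8*(-2) = -16)
(l + b(0, 4))*I = (-16 + (0 + 2*4))*11 = (-16 + (0 + 8))*11 = (-16 + 8)*11 = -8*11 = -88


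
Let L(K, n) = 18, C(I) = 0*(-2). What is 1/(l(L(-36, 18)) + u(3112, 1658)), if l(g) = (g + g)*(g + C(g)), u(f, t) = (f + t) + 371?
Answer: 1/5789 ≈ 0.00017274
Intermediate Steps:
C(I) = 0
u(f, t) = 371 + f + t
l(g) = 2*g² (l(g) = (g + g)*(g + 0) = (2*g)*g = 2*g²)
1/(l(L(-36, 18)) + u(3112, 1658)) = 1/(2*18² + (371 + 3112 + 1658)) = 1/(2*324 + 5141) = 1/(648 + 5141) = 1/5789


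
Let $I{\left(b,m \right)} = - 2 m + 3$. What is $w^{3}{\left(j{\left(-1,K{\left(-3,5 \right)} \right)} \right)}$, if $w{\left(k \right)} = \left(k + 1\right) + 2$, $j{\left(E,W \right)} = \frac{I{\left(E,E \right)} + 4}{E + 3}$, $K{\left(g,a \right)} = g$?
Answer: $\frac{3375}{8} \approx 421.88$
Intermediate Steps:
$I{\left(b,m \right)} = 3 - 2 m$
$j{\left(E,W \right)} = \frac{7 - 2 E}{3 + E}$ ($j{\left(E,W \right)} = \frac{\left(3 - 2 E\right) + 4}{E + 3} = \frac{7 - 2 E}{3 + E}$)
$w{\left(k \right)} = 3 + k$ ($w{\left(k \right)} = \left(1 + k\right) + 2 = 3 + k$)
$w^{3}{\left(j{\left(-1,K{\left(-3,5 \right)} \right)} \right)} = \left(3 + \frac{7 - -2}{3 - 1}\right)^{3} = \left(3 + \frac{7 + 2}{2}\right)^{3} = \left(3 + \frac{1}{2} \cdot 9\right)^{3} = \left(3 + \frac{9}{2}\right)^{3} = \left(\frac{15}{2}\right)^{3} = \frac{3375}{8}$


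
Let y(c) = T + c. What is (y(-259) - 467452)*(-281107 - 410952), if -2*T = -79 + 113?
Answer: 323695371952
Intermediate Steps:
T = -17 (T = -(-79 + 113)/2 = -1/2*34 = -17)
y(c) = -17 + c
(y(-259) - 467452)*(-281107 - 410952) = ((-17 - 259) - 467452)*(-281107 - 410952) = (-276 - 467452)*(-692059) = -467728*(-692059) = 323695371952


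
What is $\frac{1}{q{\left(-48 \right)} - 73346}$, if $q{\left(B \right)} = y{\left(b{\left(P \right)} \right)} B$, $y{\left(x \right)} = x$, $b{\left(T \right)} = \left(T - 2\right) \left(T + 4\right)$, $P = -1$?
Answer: $- \frac{1}{72914} \approx -1.3715 \cdot 10^{-5}$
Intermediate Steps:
$b{\left(T \right)} = \left(-2 + T\right) \left(4 + T\right)$
$q{\left(B \right)} = - 9 B$ ($q{\left(B \right)} = \left(-8 + \left(-1\right)^{2} + 2 \left(-1\right)\right) B = \left(-8 + 1 - 2\right) B = - 9 B$)
$\frac{1}{q{\left(-48 \right)} - 73346} = \frac{1}{\left(-9\right) \left(-48\right) - 73346} = \frac{1}{432 - 73346} = \frac{1}{-72914} = - \frac{1}{72914}$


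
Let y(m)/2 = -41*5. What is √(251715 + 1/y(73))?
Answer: √42313291090/410 ≈ 501.71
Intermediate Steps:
y(m) = -410 (y(m) = 2*(-41*5) = 2*(-205) = -410)
√(251715 + 1/y(73)) = √(251715 + 1/(-410)) = √(251715 - 1/410) = √(103203149/410) = √42313291090/410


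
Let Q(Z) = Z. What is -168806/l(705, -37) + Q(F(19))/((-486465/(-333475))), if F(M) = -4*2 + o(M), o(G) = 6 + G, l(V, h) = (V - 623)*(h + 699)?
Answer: 550297211/64407966 ≈ 8.5439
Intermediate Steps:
l(V, h) = (-623 + V)*(699 + h)
F(M) = -2 + M (F(M) = -4*2 + (6 + M) = -8 + (6 + M) = -2 + M)
-168806/l(705, -37) + Q(F(19))/((-486465/(-333475))) = -168806/(-435477 - 623*(-37) + 699*705 + 705*(-37)) + (-2 + 19)/((-486465/(-333475))) = -168806/(-435477 + 23051 + 492795 - 26085) + 17/((-486465*(-1/333475))) = -168806/54284 + 17/(97293/66695) = -168806*1/54284 + 17*(66695/97293) = -84403/27142 + 1133815/97293 = 550297211/64407966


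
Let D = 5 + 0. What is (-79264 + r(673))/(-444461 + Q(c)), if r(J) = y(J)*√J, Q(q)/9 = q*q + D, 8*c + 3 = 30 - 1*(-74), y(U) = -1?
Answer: 5072896/28350815 + 64*√673/28350815 ≈ 0.17899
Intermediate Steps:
D = 5
c = 101/8 (c = -3/8 + (30 - 1*(-74))/8 = -3/8 + (30 + 74)/8 = -3/8 + (⅛)*104 = -3/8 + 13 = 101/8 ≈ 12.625)
Q(q) = 45 + 9*q² (Q(q) = 9*(q*q + 5) = 9*(q² + 5) = 9*(5 + q²) = 45 + 9*q²)
r(J) = -√J
(-79264 + r(673))/(-444461 + Q(c)) = (-79264 - √673)/(-444461 + (45 + 9*(101/8)²)) = (-79264 - √673)/(-444461 + (45 + 9*(10201/64))) = (-79264 - √673)/(-444461 + (45 + 91809/64)) = (-79264 - √673)/(-444461 + 94689/64) = (-79264 - √673)/(-28350815/64) = (-79264 - √673)*(-64/28350815) = 5072896/28350815 + 64*√673/28350815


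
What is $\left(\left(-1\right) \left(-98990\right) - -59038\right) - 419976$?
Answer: $-261948$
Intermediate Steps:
$\left(\left(-1\right) \left(-98990\right) - -59038\right) - 419976 = \left(98990 + 59038\right) - 419976 = 158028 - 419976 = -261948$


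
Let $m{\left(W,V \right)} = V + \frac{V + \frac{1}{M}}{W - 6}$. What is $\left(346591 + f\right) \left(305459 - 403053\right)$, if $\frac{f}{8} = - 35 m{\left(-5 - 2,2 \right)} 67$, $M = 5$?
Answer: $- \frac{396153076830}{13} \approx -3.0473 \cdot 10^{10}$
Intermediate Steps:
$m{\left(W,V \right)} = V + \frac{\frac{1}{5} + V}{-6 + W}$ ($m{\left(W,V \right)} = V + \frac{V + \frac{1}{5}}{W - 6} = V + \frac{V + \frac{1}{5}}{-6 + W} = V + \frac{\frac{1}{5} + V}{-6 + W}$)
$f = - \frac{446488}{13}$ ($f = 8 - 35 \frac{\frac{1}{5} - 10 + 2 \left(-5 - 2\right)}{-6 - 7} \cdot 67 = 8 - 35 \frac{\frac{1}{5} - 10 + 2 \left(-7\right)}{-6 - 7} \cdot 67 = 8 - 35 \frac{\frac{1}{5} - 10 - 14}{-13} \cdot 67 = 8 - 35 \left(\left(- \frac{1}{13}\right) \left(- \frac{119}{5}\right)\right) 67 = 8 \left(-35\right) \frac{119}{65} \cdot 67 = 8 \left(\left(- \frac{833}{13}\right) 67\right) = 8 \left(- \frac{55811}{13}\right) = - \frac{446488}{13} \approx -34345.0$)
$\left(346591 + f\right) \left(305459 - 403053\right) = \left(346591 - \frac{446488}{13}\right) \left(305459 - 403053\right) = \frac{4059195}{13} \left(-97594\right) = - \frac{396153076830}{13}$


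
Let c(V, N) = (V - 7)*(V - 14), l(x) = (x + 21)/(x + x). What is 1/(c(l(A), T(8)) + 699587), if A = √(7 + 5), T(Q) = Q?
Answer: 179119088/125326747832449 + 8960*√3/125326747832449 ≈ 1.4293e-6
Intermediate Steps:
A = 2*√3 (A = √12 = 2*√3 ≈ 3.4641)
l(x) = (21 + x)/(2*x) (l(x) = (21 + x)/((2*x)) = (21 + x)*(1/(2*x)) = (21 + x)/(2*x))
c(V, N) = (-14 + V)*(-7 + V) (c(V, N) = (-7 + V)*(-14 + V) = (-14 + V)*(-7 + V))
1/(c(l(A), T(8)) + 699587) = 1/((98 + ((21 + 2*√3)/(2*((2*√3))))² - 21*(21 + 2*√3)/(2*(2*√3))) + 699587) = 1/((98 + ((√3/6)*(21 + 2*√3)/2)² - 21*√3/6*(21 + 2*√3)/2) + 699587) = 1/((98 + (√3*(21 + 2*√3)/12)² - 7*√3*(21 + 2*√3)/4) + 699587) = 1/((98 + (21 + 2*√3)²/48 - 7*√3*(21 + 2*√3)/4) + 699587) = 1/(699685 + (21 + 2*√3)²/48 - 7*√3*(21 + 2*√3)/4)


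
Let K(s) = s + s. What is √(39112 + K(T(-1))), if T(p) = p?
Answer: √39110 ≈ 197.76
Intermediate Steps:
K(s) = 2*s
√(39112 + K(T(-1))) = √(39112 + 2*(-1)) = √(39112 - 2) = √39110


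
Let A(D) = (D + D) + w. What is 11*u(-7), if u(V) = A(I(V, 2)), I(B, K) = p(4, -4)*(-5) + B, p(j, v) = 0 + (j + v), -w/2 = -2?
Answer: -110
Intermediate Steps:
w = 4 (w = -2*(-2) = 4)
p(j, v) = j + v
I(B, K) = B (I(B, K) = (4 - 4)*(-5) + B = 0*(-5) + B = 0 + B = B)
A(D) = 4 + 2*D (A(D) = (D + D) + 4 = 2*D + 4 = 4 + 2*D)
u(V) = 4 + 2*V
11*u(-7) = 11*(4 + 2*(-7)) = 11*(4 - 14) = 11*(-10) = -110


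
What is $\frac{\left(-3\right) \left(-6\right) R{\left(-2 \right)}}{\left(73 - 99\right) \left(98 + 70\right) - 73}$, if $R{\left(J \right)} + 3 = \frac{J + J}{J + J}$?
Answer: $\frac{36}{4441} \approx 0.0081063$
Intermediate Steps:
$R{\left(J \right)} = -2$ ($R{\left(J \right)} = -3 + \frac{J + J}{J + J} = -3 + \frac{2 J}{2 J} = -3 + 2 J \frac{1}{2 J} = -3 + 1 = -2$)
$\frac{\left(-3\right) \left(-6\right) R{\left(-2 \right)}}{\left(73 - 99\right) \left(98 + 70\right) - 73} = \frac{\left(-3\right) \left(-6\right) \left(-2\right)}{\left(73 - 99\right) \left(98 + 70\right) - 73} = \frac{18 \left(-2\right)}{\left(-26\right) 168 - 73} = \frac{1}{-4368 - 73} \left(-36\right) = \frac{1}{-4441} \left(-36\right) = \left(- \frac{1}{4441}\right) \left(-36\right) = \frac{36}{4441}$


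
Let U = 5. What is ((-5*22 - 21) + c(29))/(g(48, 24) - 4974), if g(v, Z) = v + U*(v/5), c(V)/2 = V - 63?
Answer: 199/4878 ≈ 0.040795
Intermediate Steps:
c(V) = -126 + 2*V (c(V) = 2*(V - 63) = 2*(-63 + V) = -126 + 2*V)
g(v, Z) = 2*v (g(v, Z) = v + 5*(v/5) = v + v = 2*v)
((-5*22 - 21) + c(29))/(g(48, 24) - 4974) = ((-5*22 - 21) + (-126 + 2*29))/(2*48 - 4974) = ((-110 - 21) + (-126 + 58))/(96 - 4974) = (-131 - 68)/(-4878) = -199*(-1/4878) = 199/4878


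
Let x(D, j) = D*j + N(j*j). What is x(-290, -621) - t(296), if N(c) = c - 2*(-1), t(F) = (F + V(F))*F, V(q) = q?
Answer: 390501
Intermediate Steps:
t(F) = 2*F² (t(F) = (F + F)*F = (2*F)*F = 2*F²)
N(c) = 2 + c (N(c) = c + 2 = 2 + c)
x(D, j) = 2 + j² + D*j (x(D, j) = D*j + (2 + j*j) = D*j + (2 + j²) = 2 + j² + D*j)
x(-290, -621) - t(296) = (2 + (-621)² - 290*(-621)) - 2*296² = (2 + 385641 + 180090) - 2*87616 = 565733 - 1*175232 = 565733 - 175232 = 390501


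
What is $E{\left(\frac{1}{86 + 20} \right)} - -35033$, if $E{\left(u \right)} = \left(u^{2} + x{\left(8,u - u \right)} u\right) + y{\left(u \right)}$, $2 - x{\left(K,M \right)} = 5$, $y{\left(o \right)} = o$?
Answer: $\frac{393630577}{11236} \approx 35033.0$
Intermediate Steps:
$x{\left(K,M \right)} = -3$ ($x{\left(K,M \right)} = 2 - 5 = -3$)
$E{\left(u \right)} = u^{2} - 2 u$ ($E{\left(u \right)} = \left(u^{2} - 3 u\right) + u = u^{2} - 2 u$)
$E{\left(\frac{1}{86 + 20} \right)} - -35033 = \frac{-2 + \frac{1}{86 + 20}}{86 + 20} - -35033 = \frac{-2 + \frac{1}{106}}{106} + 35033 = \frac{1}{106} \left(- \frac{211}{106}\right) + 35033 = - \frac{211}{11236} + 35033 = \frac{393630577}{11236}$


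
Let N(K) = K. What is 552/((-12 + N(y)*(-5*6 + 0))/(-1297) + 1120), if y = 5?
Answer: 357972/726401 ≈ 0.49280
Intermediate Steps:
552/((-12 + N(y)*(-5*6 + 0))/(-1297) + 1120) = 552/((-12 + 5*(-5*6 + 0))/(-1297) + 1120) = 552/((-12 + 5*(-30 + 0))*(-1/1297) + 1120) = 552/((-12 + 5*(-30))*(-1/1297) + 1120) = 552/((-12 - 150)*(-1/1297) + 1120) = 552/(-162*(-1/1297) + 1120) = 552/(162/1297 + 1120) = 552/(1452802/1297) = 552*(1297/1452802) = 357972/726401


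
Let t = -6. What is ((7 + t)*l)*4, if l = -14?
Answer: -56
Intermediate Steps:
((7 + t)*l)*4 = ((7 - 6)*(-14))*4 = (1*(-14))*4 = -14*4 = -56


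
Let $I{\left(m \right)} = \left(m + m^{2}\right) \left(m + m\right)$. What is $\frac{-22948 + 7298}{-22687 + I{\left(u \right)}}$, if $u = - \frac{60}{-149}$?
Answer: $\frac{51769401850}{75045934163} \approx 0.68984$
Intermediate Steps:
$u = \frac{60}{149}$ ($u = \left(-60\right) \left(- \frac{1}{149}\right) = \frac{60}{149} \approx 0.40268$)
$I{\left(m \right)} = 2 m \left(m + m^{2}\right)$ ($I{\left(m \right)} = \left(m + m^{2}\right) 2 m = 2 m \left(m + m^{2}\right)$)
$\frac{-22948 + 7298}{-22687 + I{\left(u \right)}} = \frac{-22948 + 7298}{-22687 + 2 \left(\frac{60}{149}\right)^{2} \left(1 + \frac{60}{149}\right)} = - \frac{15650}{-22687 + 2 \cdot \frac{3600}{22201} \cdot \frac{209}{149}} = - \frac{15650}{-22687 + \frac{1504800}{3307949}} = - \frac{15650}{- \frac{75045934163}{3307949}} = \left(-15650\right) \left(- \frac{3307949}{75045934163}\right) = \frac{51769401850}{75045934163}$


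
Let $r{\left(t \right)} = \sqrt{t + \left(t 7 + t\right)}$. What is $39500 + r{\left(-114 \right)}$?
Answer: $39500 + 3 i \sqrt{114} \approx 39500.0 + 32.031 i$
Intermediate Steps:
$r{\left(t \right)} = 3 \sqrt{t}$ ($r{\left(t \right)} = \sqrt{t + \left(7 t + t\right)} = \sqrt{t + 8 t} = \sqrt{9 t} = 3 \sqrt{t}$)
$39500 + r{\left(-114 \right)} = 39500 + 3 \sqrt{-114} = 39500 + 3 i \sqrt{114}$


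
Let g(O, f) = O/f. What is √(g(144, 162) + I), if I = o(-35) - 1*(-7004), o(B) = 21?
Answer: √63233/3 ≈ 83.821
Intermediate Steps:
I = 7025 (I = 21 - 1*(-7004) = 21 + 7004 = 7025)
√(g(144, 162) + I) = √(144/162 + 7025) = √(144*(1/162) + 7025) = √(8/9 + 7025) = √(63233/9) = √63233/3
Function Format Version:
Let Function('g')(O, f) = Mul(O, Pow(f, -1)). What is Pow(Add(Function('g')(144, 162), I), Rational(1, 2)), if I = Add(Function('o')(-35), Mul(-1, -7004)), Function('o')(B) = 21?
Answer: Mul(Rational(1, 3), Pow(63233, Rational(1, 2))) ≈ 83.821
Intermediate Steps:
I = 7025 (I = Add(21, Mul(-1, -7004)) = Add(21, 7004) = 7025)
Pow(Add(Function('g')(144, 162), I), Rational(1, 2)) = Pow(Add(Mul(144, Pow(162, -1)), 7025), Rational(1, 2)) = Pow(Add(Mul(144, Rational(1, 162)), 7025), Rational(1, 2)) = Pow(Add(Rational(8, 9), 7025), Rational(1, 2)) = Pow(Rational(63233, 9), Rational(1, 2)) = Mul(Rational(1, 3), Pow(63233, Rational(1, 2)))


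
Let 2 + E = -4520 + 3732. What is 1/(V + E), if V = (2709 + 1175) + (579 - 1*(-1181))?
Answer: 1/4854 ≈ 0.00020602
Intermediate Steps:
E = -790 (E = -2 + (-4520 + 3732) = -2 - 788 = -790)
V = 5644 (V = 3884 + (579 + 1181) = 3884 + 1760 = 5644)
1/(V + E) = 1/(5644 - 790) = 1/4854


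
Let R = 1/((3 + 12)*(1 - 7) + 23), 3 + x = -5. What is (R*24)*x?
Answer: 192/67 ≈ 2.8657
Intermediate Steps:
x = -8 (x = -3 - 5 = -8)
R = -1/67 (R = 1/(15*(-6) + 23) = 1/(-90 + 23) = 1/(-67) = -1/67 ≈ -0.014925)
(R*24)*x = -1/67*24*(-8) = -24/67*(-8) = 192/67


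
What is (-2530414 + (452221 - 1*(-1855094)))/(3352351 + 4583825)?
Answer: -223099/7936176 ≈ -0.028112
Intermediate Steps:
(-2530414 + (452221 - 1*(-1855094)))/(3352351 + 4583825) = (-2530414 + (452221 + 1855094))/7936176 = (-2530414 + 2307315)*(1/7936176) = -223099*1/7936176 = -223099/7936176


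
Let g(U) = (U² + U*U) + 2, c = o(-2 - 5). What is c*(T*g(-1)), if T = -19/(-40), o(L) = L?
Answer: -133/10 ≈ -13.300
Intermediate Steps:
c = -7 (c = -2 - 5 = -7)
T = 19/40 (T = -19*(-1/40) = 19/40 ≈ 0.47500)
g(U) = 2 + 2*U² (g(U) = (U² + U²) + 2 = 2*U² + 2 = 2 + 2*U²)
c*(T*g(-1)) = -133*(2 + 2*(-1)²)/40 = -133*(2 + 2*1)/40 = -133*(2 + 2)/40 = -133*4/40 = -7*19/10 = -133/10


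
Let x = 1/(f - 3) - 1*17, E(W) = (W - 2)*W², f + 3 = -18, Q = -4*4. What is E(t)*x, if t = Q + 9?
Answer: 60123/8 ≈ 7515.4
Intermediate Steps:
Q = -16
t = -7 (t = -16 + 9 = -7)
f = -21 (f = -3 - 18 = -21)
E(W) = W²*(-2 + W) (E(W) = (-2 + W)*W² = W²*(-2 + W))
x = -409/24 (x = 1/(-21 - 3) - 1*17 = 1/(-24) - 17 = -1/24 - 17 = -409/24 ≈ -17.042)
E(t)*x = ((-7)²*(-2 - 7))*(-409/24) = (49*(-9))*(-409/24) = -441*(-409/24) = 60123/8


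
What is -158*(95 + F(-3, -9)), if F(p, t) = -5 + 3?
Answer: -14694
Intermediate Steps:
F(p, t) = -2
-158*(95 + F(-3, -9)) = -158*(95 - 2) = -158*93 = -14694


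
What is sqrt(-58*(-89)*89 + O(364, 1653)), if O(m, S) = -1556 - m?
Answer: sqrt(457498) ≈ 676.39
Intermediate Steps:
sqrt(-58*(-89)*89 + O(364, 1653)) = sqrt(-58*(-89)*89 + (-1556 - 1*364)) = sqrt(5162*89 + (-1556 - 364)) = sqrt(459418 - 1920) = sqrt(457498)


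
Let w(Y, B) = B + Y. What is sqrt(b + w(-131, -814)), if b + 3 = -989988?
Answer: 6*I*sqrt(27526) ≈ 995.46*I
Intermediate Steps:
b = -989991 (b = -3 - 989988 = -989991)
sqrt(b + w(-131, -814)) = sqrt(-989991 + (-814 - 131)) = sqrt(-989991 - 945) = sqrt(-990936) = 6*I*sqrt(27526)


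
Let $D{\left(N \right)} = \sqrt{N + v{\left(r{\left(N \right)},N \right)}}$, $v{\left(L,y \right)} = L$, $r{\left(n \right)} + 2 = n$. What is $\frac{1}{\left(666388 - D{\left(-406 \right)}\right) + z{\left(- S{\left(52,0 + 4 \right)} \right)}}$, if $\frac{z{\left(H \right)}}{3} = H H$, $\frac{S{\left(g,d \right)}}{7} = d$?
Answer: $\frac{334370}{223606594207} + \frac{i \sqrt{814}}{447213188414} \approx 1.4953 \cdot 10^{-6} + 6.3797 \cdot 10^{-11} i$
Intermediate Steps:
$r{\left(n \right)} = -2 + n$
$S{\left(g,d \right)} = 7 d$
$z{\left(H \right)} = 3 H^{2}$ ($z{\left(H \right)} = 3 H H = 3 H^{2}$)
$D{\left(N \right)} = \sqrt{-2 + 2 N}$ ($D{\left(N \right)} = \sqrt{N + \left(-2 + N\right)} = \sqrt{-2 + 2 N}$)
$\frac{1}{\left(666388 - D{\left(-406 \right)}\right) + z{\left(- S{\left(52,0 + 4 \right)} \right)}} = \frac{1}{\left(666388 - \sqrt{-2 + 2 \left(-406\right)}\right) + 3 \left(- 7 \left(0 + 4\right)\right)^{2}} = \frac{1}{\left(666388 - \sqrt{-2 - 812}\right) + 3 \left(- 7 \cdot 4\right)^{2}} = \frac{1}{\left(666388 - \sqrt{-814}\right) + 3 \left(\left(-1\right) 28\right)^{2}} = \frac{1}{\left(666388 - i \sqrt{814}\right) + 3 \left(-28\right)^{2}} = \frac{1}{\left(666388 - i \sqrt{814}\right) + 3 \cdot 784} = \frac{1}{\left(666388 - i \sqrt{814}\right) + 2352} = \frac{1}{668740 - i \sqrt{814}}$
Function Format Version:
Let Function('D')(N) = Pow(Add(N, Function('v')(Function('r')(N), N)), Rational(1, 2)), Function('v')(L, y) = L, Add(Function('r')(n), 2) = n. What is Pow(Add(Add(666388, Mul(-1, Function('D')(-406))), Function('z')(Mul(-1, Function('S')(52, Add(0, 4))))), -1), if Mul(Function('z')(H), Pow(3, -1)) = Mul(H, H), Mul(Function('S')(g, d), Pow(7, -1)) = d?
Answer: Add(Rational(334370, 223606594207), Mul(Rational(1, 447213188414), I, Pow(814, Rational(1, 2)))) ≈ Add(1.4953e-6, Mul(6.3797e-11, I))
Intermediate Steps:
Function('r')(n) = Add(-2, n)
Function('S')(g, d) = Mul(7, d)
Function('z')(H) = Mul(3, Pow(H, 2)) (Function('z')(H) = Mul(3, Mul(H, H)) = Mul(3, Pow(H, 2)))
Function('D')(N) = Pow(Add(-2, Mul(2, N)), Rational(1, 2)) (Function('D')(N) = Pow(Add(N, Add(-2, N)), Rational(1, 2)) = Pow(Add(-2, Mul(2, N)), Rational(1, 2)))
Pow(Add(Add(666388, Mul(-1, Function('D')(-406))), Function('z')(Mul(-1, Function('S')(52, Add(0, 4))))), -1) = Pow(Add(Add(666388, Mul(-1, Pow(Add(-2, Mul(2, -406)), Rational(1, 2)))), Mul(3, Pow(Mul(-1, Mul(7, Add(0, 4))), 2))), -1) = Pow(Add(Add(666388, Mul(-1, Pow(Add(-2, -812), Rational(1, 2)))), Mul(3, Pow(Mul(-1, Mul(7, 4)), 2))), -1) = Pow(Add(Add(666388, Mul(-1, Pow(-814, Rational(1, 2)))), Mul(3, Pow(Mul(-1, 28), 2))), -1) = Pow(Add(Add(666388, Mul(-1, Mul(I, Pow(814, Rational(1, 2))))), Mul(3, Pow(-28, 2))), -1) = Pow(Add(Add(666388, Mul(-1, I, Pow(814, Rational(1, 2)))), Mul(3, 784)), -1) = Pow(Add(Add(666388, Mul(-1, I, Pow(814, Rational(1, 2)))), 2352), -1) = Pow(Add(668740, Mul(-1, I, Pow(814, Rational(1, 2)))), -1)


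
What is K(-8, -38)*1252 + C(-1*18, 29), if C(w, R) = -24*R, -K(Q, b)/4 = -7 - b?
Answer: -155944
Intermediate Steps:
K(Q, b) = 28 + 4*b (K(Q, b) = -4*(-7 - b) = 28 + 4*b)
K(-8, -38)*1252 + C(-1*18, 29) = (28 + 4*(-38))*1252 - 24*29 = (28 - 152)*1252 - 696 = -124*1252 - 696 = -155248 - 696 = -155944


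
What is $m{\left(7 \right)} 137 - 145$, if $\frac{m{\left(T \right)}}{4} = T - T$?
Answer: $-145$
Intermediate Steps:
$m{\left(T \right)} = 0$ ($m{\left(T \right)} = 4 \left(T - T\right) = 4 \cdot 0 = 0$)
$m{\left(7 \right)} 137 - 145 = 0 \cdot 137 - 145 = 0 - 145 = -145$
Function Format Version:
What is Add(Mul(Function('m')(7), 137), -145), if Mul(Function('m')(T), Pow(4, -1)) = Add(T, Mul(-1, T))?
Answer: -145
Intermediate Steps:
Function('m')(T) = 0 (Function('m')(T) = Mul(4, Add(T, Mul(-1, T))) = Mul(4, 0) = 0)
Add(Mul(Function('m')(7), 137), -145) = Add(Mul(0, 137), -145) = Add(0, -145) = -145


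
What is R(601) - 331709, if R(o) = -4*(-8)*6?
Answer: -331517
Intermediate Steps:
R(o) = 192 (R(o) = 32*6 = 192)
R(601) - 331709 = 192 - 331709 = -331517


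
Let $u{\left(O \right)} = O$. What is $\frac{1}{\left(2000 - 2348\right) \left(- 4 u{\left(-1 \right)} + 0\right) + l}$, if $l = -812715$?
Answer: $- \frac{1}{814107} \approx -1.2283 \cdot 10^{-6}$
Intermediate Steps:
$\frac{1}{\left(2000 - 2348\right) \left(- 4 u{\left(-1 \right)} + 0\right) + l} = \frac{1}{\left(2000 - 2348\right) \left(\left(-4\right) \left(-1\right) + 0\right) - 812715} = \frac{1}{- 348 \left(4 + 0\right) - 812715} = \frac{1}{\left(-348\right) 4 - 812715} = \frac{1}{-1392 - 812715} = \frac{1}{-814107} = - \frac{1}{814107}$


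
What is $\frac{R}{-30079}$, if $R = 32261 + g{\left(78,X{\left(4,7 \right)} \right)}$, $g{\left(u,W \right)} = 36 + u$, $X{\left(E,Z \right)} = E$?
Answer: $- \frac{4625}{4297} \approx -1.0763$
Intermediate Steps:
$R = 32375$ ($R = 32261 + \left(36 + 78\right) = 32261 + 114 = 32375$)
$\frac{R}{-30079} = \frac{32375}{-30079} = 32375 \left(- \frac{1}{30079}\right) = - \frac{4625}{4297}$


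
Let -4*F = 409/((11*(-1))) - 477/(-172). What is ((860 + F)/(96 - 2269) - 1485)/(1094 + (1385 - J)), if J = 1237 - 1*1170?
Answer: -24427790621/39665976768 ≈ -0.61584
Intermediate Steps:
F = 65101/7568 (F = -(409/((11*(-1))) - 477/(-172))/4 = -(409/(-11) - 477*(-1/172))/4 = -(409*(-1/11) + 477/172)/4 = -(-409/11 + 477/172)/4 = -¼*(-65101/1892) = 65101/7568 ≈ 8.6021)
J = 67 (J = 1237 - 1170 = 67)
((860 + F)/(96 - 2269) - 1485)/(1094 + (1385 - J)) = ((860 + 65101/7568)/(96 - 2269) - 1485)/(1094 + (1385 - 1*67)) = ((6573581/7568)/(-2173) - 1485)/(1094 + (1385 - 67)) = ((6573581/7568)*(-1/2173) - 1485)/(1094 + 1318) = (-6573581/16445264 - 1485)/2412 = -24427790621/16445264*1/2412 = -24427790621/39665976768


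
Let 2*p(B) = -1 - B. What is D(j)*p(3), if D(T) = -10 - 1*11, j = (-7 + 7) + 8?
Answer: 42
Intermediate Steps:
p(B) = -½ - B/2 (p(B) = (-1 - B)/2 = -½ - B/2)
j = 8 (j = 0 + 8 = 8)
D(T) = -21 (D(T) = -10 - 11 = -21)
D(j)*p(3) = -21*(-½ - ½*3) = -21*(-½ - 3/2) = -21*(-2) = 42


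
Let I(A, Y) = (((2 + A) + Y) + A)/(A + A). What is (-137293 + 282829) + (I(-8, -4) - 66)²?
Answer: 9583665/64 ≈ 1.4974e+5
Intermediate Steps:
I(A, Y) = (2 + Y + 2*A)/(2*A) (I(A, Y) = ((2 + A + Y) + A)/((2*A)) = (2 + Y + 2*A)*(1/(2*A)) = (2 + Y + 2*A)/(2*A))
(-137293 + 282829) + (I(-8, -4) - 66)² = (-137293 + 282829) + ((1 - 8 + (½)*(-4))/(-8) - 66)² = 145536 + (-(1 - 8 - 2)/8 - 66)² = 145536 + (-⅛*(-9) - 66)² = 145536 + (9/8 - 66)² = 145536 + (-519/8)² = 145536 + 269361/64 = 9583665/64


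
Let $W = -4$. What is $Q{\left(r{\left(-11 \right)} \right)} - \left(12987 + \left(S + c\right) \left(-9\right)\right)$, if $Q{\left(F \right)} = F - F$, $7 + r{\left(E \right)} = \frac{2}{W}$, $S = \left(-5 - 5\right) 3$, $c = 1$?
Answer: $-13248$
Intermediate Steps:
$S = -30$ ($S = \left(-10\right) 3 = -30$)
$r{\left(E \right)} = - \frac{15}{2}$ ($r{\left(E \right)} = -7 + \frac{2}{-4} = -7 + 2 \left(- \frac{1}{4}\right) = -7 - \frac{1}{2} = - \frac{15}{2}$)
$Q{\left(F \right)} = 0$
$Q{\left(r{\left(-11 \right)} \right)} - \left(12987 + \left(S + c\right) \left(-9\right)\right) = 0 - \left(12987 + \left(-30 + 1\right) \left(-9\right)\right) = 0 - \left(12987 - -261\right) = 0 - \left(12987 + 261\right) = 0 - 13248 = -13248$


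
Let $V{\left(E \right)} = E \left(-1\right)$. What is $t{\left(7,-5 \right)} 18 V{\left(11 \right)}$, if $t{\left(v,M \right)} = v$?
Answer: $-1386$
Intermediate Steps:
$V{\left(E \right)} = - E$
$t{\left(7,-5 \right)} 18 V{\left(11 \right)} = 7 \cdot 18 \left(\left(-1\right) 11\right) = 126 \left(-11\right) = -1386$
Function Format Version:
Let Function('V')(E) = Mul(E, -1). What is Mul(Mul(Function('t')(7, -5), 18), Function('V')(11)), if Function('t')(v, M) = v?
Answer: -1386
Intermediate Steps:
Function('V')(E) = Mul(-1, E)
Mul(Mul(Function('t')(7, -5), 18), Function('V')(11)) = Mul(Mul(7, 18), Mul(-1, 11)) = Mul(126, -11) = -1386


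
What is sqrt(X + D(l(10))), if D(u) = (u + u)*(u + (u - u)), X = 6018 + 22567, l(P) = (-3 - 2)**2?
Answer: 3*sqrt(3315) ≈ 172.73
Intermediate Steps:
l(P) = 25 (l(P) = (-5)**2 = 25)
X = 28585
D(u) = 2*u**2 (D(u) = (2*u)*(u + 0) = (2*u)*u = 2*u**2)
sqrt(X + D(l(10))) = sqrt(28585 + 2*25**2) = sqrt(28585 + 2*625) = sqrt(28585 + 1250) = sqrt(29835) = 3*sqrt(3315)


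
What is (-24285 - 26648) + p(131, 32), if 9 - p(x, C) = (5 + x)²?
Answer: -69420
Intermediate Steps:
p(x, C) = 9 - (5 + x)²
(-24285 - 26648) + p(131, 32) = (-24285 - 26648) + (9 - (5 + 131)²) = -50933 + (9 - 1*136²) = -50933 + (9 - 1*18496) = -50933 + (9 - 18496) = -50933 - 18487 = -69420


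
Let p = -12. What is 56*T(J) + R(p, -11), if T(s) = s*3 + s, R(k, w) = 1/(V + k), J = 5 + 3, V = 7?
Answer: 8959/5 ≈ 1791.8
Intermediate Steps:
J = 8
R(k, w) = 1/(7 + k)
T(s) = 4*s (T(s) = 3*s + s = 4*s)
56*T(J) + R(p, -11) = 56*(4*8) + 1/(7 - 12) = 56*32 + 1/(-5) = 1792 - ⅕ = 8959/5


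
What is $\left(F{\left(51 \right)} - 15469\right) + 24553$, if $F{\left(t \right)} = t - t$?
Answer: $9084$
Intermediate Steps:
$F{\left(t \right)} = 0$
$\left(F{\left(51 \right)} - 15469\right) + 24553 = \left(0 - 15469\right) + 24553 = -15469 + 24553 = 9084$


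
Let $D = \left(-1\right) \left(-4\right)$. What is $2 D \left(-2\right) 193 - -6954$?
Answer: $3866$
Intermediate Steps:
$D = 4$
$2 D \left(-2\right) 193 - -6954 = 2 \cdot 4 \left(-2\right) 193 - -6954 = 8 \left(-2\right) 193 + 6954 = \left(-16\right) 193 + 6954 = -3088 + 6954 = 3866$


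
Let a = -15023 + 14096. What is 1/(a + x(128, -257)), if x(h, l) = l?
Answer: -1/1184 ≈ -0.00084459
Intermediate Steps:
a = -927
1/(a + x(128, -257)) = 1/(-927 - 257) = 1/(-1184) = -1/1184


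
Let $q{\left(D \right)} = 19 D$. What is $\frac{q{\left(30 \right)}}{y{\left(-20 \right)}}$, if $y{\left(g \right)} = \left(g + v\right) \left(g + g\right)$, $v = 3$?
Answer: $\frac{57}{68} \approx 0.83823$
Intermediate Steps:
$y{\left(g \right)} = 2 g \left(3 + g\right)$ ($y{\left(g \right)} = \left(g + 3\right) \left(g + g\right) = \left(3 + g\right) 2 g = 2 g \left(3 + g\right)$)
$\frac{q{\left(30 \right)}}{y{\left(-20 \right)}} = \frac{19 \cdot 30}{2 \left(-20\right) \left(3 - 20\right)} = \frac{570}{2 \left(-20\right) \left(-17\right)} = \frac{570}{680} = 570 \cdot \frac{1}{680} = \frac{57}{68}$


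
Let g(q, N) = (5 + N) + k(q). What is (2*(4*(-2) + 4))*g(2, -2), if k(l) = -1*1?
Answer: -16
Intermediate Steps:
k(l) = -1
g(q, N) = 4 + N (g(q, N) = (5 + N) - 1 = 4 + N)
(2*(4*(-2) + 4))*g(2, -2) = (2*(4*(-2) + 4))*(4 - 2) = (2*(-8 + 4))*2 = (2*(-4))*2 = -8*2 = -16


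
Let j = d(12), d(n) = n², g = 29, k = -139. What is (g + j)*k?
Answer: -24047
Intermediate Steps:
j = 144 (j = 12² = 144)
(g + j)*k = (29 + 144)*(-139) = 173*(-139) = -24047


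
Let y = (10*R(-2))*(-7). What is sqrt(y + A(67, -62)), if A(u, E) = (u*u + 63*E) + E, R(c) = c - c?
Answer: sqrt(521) ≈ 22.825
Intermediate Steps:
R(c) = 0
y = 0 (y = (10*0)*(-7) = 0*(-7) = 0)
A(u, E) = u**2 + 64*E (A(u, E) = (u**2 + 63*E) + E = u**2 + 64*E)
sqrt(y + A(67, -62)) = sqrt(0 + (67**2 + 64*(-62))) = sqrt(0 + (4489 - 3968)) = sqrt(0 + 521) = sqrt(521)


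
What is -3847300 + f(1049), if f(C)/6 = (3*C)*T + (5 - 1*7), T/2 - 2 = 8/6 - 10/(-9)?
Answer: -3679472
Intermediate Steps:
T = 80/9 (T = 4 + 2*(8/6 - 10/(-9)) = 4 + 2*(8*(⅙) - 10*(-⅑)) = 4 + 2*(4/3 + 10/9) = 4 + 2*(22/9) = 4 + 44/9 = 80/9 ≈ 8.8889)
f(C) = -12 + 160*C (f(C) = 6*((3*C)*(80/9) + (5 - 1*7)) = 6*(80*C/3 + (5 - 7)) = 6*(80*C/3 - 2) = 6*(-2 + 80*C/3) = -12 + 160*C)
-3847300 + f(1049) = -3847300 + (-12 + 160*1049) = -3847300 + (-12 + 167840) = -3847300 + 167828 = -3679472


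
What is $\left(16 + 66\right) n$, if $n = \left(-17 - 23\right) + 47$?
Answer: $574$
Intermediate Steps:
$n = 7$ ($n = -40 + 47 = 7$)
$\left(16 + 66\right) n = \left(16 + 66\right) 7 = 82 \cdot 7 = 574$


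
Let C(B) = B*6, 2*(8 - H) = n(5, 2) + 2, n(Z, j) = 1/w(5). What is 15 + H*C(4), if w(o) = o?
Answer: 903/5 ≈ 180.60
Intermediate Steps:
n(Z, j) = ⅕ (n(Z, j) = 1/5 = ⅕)
H = 69/10 (H = 8 - (⅕ + 2)/2 = 8 - ½*11/5 = 8 - 11/10 = 69/10 ≈ 6.9000)
C(B) = 6*B
15 + H*C(4) = 15 + 69*(6*4)/10 = 15 + (69/10)*24 = 15 + 828/5 = 903/5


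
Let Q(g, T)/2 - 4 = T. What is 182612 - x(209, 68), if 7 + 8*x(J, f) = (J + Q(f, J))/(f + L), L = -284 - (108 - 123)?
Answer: 146821069/804 ≈ 1.8261e+5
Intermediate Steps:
Q(g, T) = 8 + 2*T
L = -269 (L = -284 - 1*(-15) = -284 + 15 = -269)
x(J, f) = -7/8 + (8 + 3*J)/(8*(-269 + f)) (x(J, f) = -7/8 + ((J + (8 + 2*J))/(f - 269))/8 = -7/8 + ((8 + 3*J)/(-269 + f))/8 = -7/8 + (8 + 3*J)/(8*(-269 + f)))
182612 - x(209, 68) = 182612 - (1891 - 7*68 + 3*209)/(8*(-269 + 68)) = 182612 - (1891 - 476 + 627)/(8*(-201)) = 182612 - (-1)*2042/(8*201) = 182612 - 1*(-1021/804) = 182612 + 1021/804 = 146821069/804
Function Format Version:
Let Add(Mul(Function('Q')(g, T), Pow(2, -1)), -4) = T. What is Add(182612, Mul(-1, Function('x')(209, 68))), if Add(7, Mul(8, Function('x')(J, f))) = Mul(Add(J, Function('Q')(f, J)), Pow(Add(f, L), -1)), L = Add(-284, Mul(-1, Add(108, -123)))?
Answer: Rational(146821069, 804) ≈ 1.8261e+5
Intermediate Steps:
Function('Q')(g, T) = Add(8, Mul(2, T))
L = -269 (L = Add(-284, Mul(-1, -15)) = Add(-284, 15) = -269)
Function('x')(J, f) = Add(Rational(-7, 8), Mul(Rational(1, 8), Pow(Add(-269, f), -1), Add(8, Mul(3, J)))) (Function('x')(J, f) = Add(Rational(-7, 8), Mul(Rational(1, 8), Mul(Add(J, Add(8, Mul(2, J))), Pow(Add(f, -269), -1)))) = Add(Rational(-7, 8), Mul(Rational(1, 8), Mul(Add(8, Mul(3, J)), Pow(Add(-269, f), -1)))) = Add(Rational(-7, 8), Mul(Rational(1, 8), Mul(Pow(Add(-269, f), -1), Add(8, Mul(3, J))))) = Add(Rational(-7, 8), Mul(Rational(1, 8), Pow(Add(-269, f), -1), Add(8, Mul(3, J)))))
Add(182612, Mul(-1, Function('x')(209, 68))) = Add(182612, Mul(-1, Mul(Rational(1, 8), Pow(Add(-269, 68), -1), Add(1891, Mul(-7, 68), Mul(3, 209))))) = Add(182612, Mul(-1, Mul(Rational(1, 8), Pow(-201, -1), Add(1891, -476, 627)))) = Add(182612, Mul(-1, Mul(Rational(1, 8), Rational(-1, 201), 2042))) = Add(182612, Mul(-1, Rational(-1021, 804))) = Add(182612, Rational(1021, 804)) = Rational(146821069, 804)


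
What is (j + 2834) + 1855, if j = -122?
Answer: 4567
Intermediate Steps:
(j + 2834) + 1855 = (-122 + 2834) + 1855 = 2712 + 1855 = 4567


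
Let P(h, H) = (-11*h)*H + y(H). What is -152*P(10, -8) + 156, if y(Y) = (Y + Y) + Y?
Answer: -129956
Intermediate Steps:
y(Y) = 3*Y (y(Y) = 2*Y + Y = 3*Y)
P(h, H) = 3*H - 11*H*h (P(h, H) = (-11*h)*H + 3*H = -11*H*h + 3*H = 3*H - 11*H*h)
-152*P(10, -8) + 156 = -(-1216)*(3 - 11*10) + 156 = -(-1216)*(3 - 110) + 156 = -(-1216)*(-107) + 156 = -152*856 + 156 = -130112 + 156 = -129956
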